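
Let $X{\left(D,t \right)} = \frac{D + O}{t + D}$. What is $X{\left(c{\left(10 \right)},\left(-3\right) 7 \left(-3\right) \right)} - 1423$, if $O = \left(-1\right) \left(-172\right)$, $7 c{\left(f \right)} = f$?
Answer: $- \frac{640559}{451} \approx -1420.3$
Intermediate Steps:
$c{\left(f \right)} = \frac{f}{7}$
$O = 172$
$X{\left(D,t \right)} = \frac{172 + D}{D + t}$ ($X{\left(D,t \right)} = \frac{D + 172}{t + D} = \frac{172 + D}{D + t}$)
$X{\left(c{\left(10 \right)},\left(-3\right) 7 \left(-3\right) \right)} - 1423 = \frac{172 + \frac{1}{7} \cdot 10}{\frac{1}{7} \cdot 10 + \left(-3\right) 7 \left(-3\right)} - 1423 = \frac{172 + \frac{10}{7}}{\frac{10}{7} - -63} - 1423 = \frac{1}{\frac{10}{7} + 63} \cdot \frac{1214}{7} - 1423 = \frac{1}{\frac{451}{7}} \cdot \frac{1214}{7} - 1423 = \frac{7}{451} \cdot \frac{1214}{7} - 1423 = \frac{1214}{451} - 1423 = - \frac{640559}{451}$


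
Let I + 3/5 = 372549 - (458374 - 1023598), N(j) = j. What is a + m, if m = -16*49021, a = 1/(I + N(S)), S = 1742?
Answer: -3684474832187/4697572 ≈ -7.8434e+5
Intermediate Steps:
I = 4688862/5 (I = -⅗ + (372549 - (458374 - 1023598)) = -⅗ + (372549 - 1*(-565224)) = -⅗ + (372549 + 565224) = -⅗ + 937773 = 4688862/5 ≈ 9.3777e+5)
a = 5/4697572 (a = 1/(4688862/5 + 1742) = 1/(4697572/5) = 5/4697572 ≈ 1.0644e-6)
m = -784336
a + m = 5/4697572 - 784336 = -3684474832187/4697572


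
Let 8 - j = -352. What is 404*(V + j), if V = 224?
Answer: 235936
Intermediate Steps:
j = 360 (j = 8 - 1*(-352) = 8 + 352 = 360)
404*(V + j) = 404*(224 + 360) = 404*584 = 235936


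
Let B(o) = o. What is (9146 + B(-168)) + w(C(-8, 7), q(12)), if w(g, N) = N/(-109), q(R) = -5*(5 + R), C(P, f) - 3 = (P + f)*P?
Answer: 978687/109 ≈ 8978.8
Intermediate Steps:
C(P, f) = 3 + P*(P + f) (C(P, f) = 3 + (P + f)*P = 3 + P*(P + f))
q(R) = -25 - 5*R
w(g, N) = -N/109 (w(g, N) = N*(-1/109) = -N/109)
(9146 + B(-168)) + w(C(-8, 7), q(12)) = (9146 - 168) - (-25 - 5*12)/109 = 8978 - (-25 - 60)/109 = 8978 - 1/109*(-85) = 8978 + 85/109 = 978687/109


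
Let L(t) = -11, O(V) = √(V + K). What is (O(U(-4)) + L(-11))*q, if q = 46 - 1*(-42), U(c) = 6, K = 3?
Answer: -704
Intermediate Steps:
O(V) = √(3 + V) (O(V) = √(V + 3) = √(3 + V))
q = 88 (q = 46 + 42 = 88)
(O(U(-4)) + L(-11))*q = (√(3 + 6) - 11)*88 = (√9 - 11)*88 = (3 - 11)*88 = -8*88 = -704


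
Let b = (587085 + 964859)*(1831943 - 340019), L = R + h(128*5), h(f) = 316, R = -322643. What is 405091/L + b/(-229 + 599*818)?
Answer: 248770032255161063/52620205077 ≈ 4.7276e+6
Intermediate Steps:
L = -322327 (L = -322643 + 316 = -322327)
b = 2315382500256 (b = 1551944*1491924 = 2315382500256)
405091/L + b/(-229 + 599*818) = 405091/(-322327) + 2315382500256/(-229 + 599*818) = 405091*(-1/322327) + 2315382500256/(-229 + 489982) = -405091/322327 + 2315382500256/489753 = -405091/322327 + 2315382500256*(1/489753) = -405091/322327 + 771794166752/163251 = 248770032255161063/52620205077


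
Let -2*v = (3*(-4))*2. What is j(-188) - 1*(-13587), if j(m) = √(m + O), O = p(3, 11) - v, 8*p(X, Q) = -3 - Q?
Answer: 13587 + I*√807/2 ≈ 13587.0 + 14.204*I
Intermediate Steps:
p(X, Q) = -3/8 - Q/8 (p(X, Q) = (-3 - Q)/8 = -3/8 - Q/8)
v = 12 (v = -3*(-4)*2/2 = -(-6)*2 = -½*(-24) = 12)
O = -55/4 (O = (-3/8 - ⅛*11) - 1*12 = (-3/8 - 11/8) - 12 = -7/4 - 12 = -55/4 ≈ -13.750)
j(m) = √(-55/4 + m) (j(m) = √(m - 55/4) = √(-55/4 + m))
j(-188) - 1*(-13587) = √(-55 + 4*(-188))/2 - 1*(-13587) = √(-55 - 752)/2 + 13587 = √(-807)/2 + 13587 = (I*√807)/2 + 13587 = I*√807/2 + 13587 = 13587 + I*√807/2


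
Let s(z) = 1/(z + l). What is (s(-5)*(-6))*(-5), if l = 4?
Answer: -30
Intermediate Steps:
s(z) = 1/(4 + z) (s(z) = 1/(z + 4) = 1/(4 + z))
(s(-5)*(-6))*(-5) = (-6/(4 - 5))*(-5) = (-6/(-1))*(-5) = -1*(-6)*(-5) = 6*(-5) = -30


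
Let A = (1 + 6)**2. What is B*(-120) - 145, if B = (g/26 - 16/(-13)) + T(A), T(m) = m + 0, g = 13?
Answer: -81025/13 ≈ -6232.7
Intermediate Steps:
A = 49 (A = 7**2 = 49)
T(m) = m
B = 1319/26 (B = (13/26 - 16/(-13)) + 49 = (13*(1/26) - 16*(-1/13)) + 49 = (1/2 + 16/13) + 49 = 45/26 + 49 = 1319/26 ≈ 50.731)
B*(-120) - 145 = (1319/26)*(-120) - 145 = -79140/13 - 145 = -81025/13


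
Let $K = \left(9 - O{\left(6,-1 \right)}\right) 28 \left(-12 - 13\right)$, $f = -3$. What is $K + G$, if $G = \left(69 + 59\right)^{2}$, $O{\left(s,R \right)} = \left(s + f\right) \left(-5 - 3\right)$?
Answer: $-6716$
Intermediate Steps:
$O{\left(s,R \right)} = 24 - 8 s$ ($O{\left(s,R \right)} = \left(s - 3\right) \left(-5 - 3\right) = \left(-3 + s\right) \left(-8\right) = 24 - 8 s$)
$G = 16384$ ($G = 128^{2} = 16384$)
$K = -23100$ ($K = \left(9 - \left(24 - 48\right)\right) 28 \left(-12 - 13\right) = \left(9 - -24\right) 28 \left(-25\right) = \left(9 + 24\right) 28 \left(-25\right) = 33 \cdot 28 \left(-25\right) = 924 \left(-25\right) = -23100$)
$K + G = -23100 + 16384 = -6716$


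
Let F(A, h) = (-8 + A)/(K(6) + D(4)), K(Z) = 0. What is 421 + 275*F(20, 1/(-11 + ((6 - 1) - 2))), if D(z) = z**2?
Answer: 2509/4 ≈ 627.25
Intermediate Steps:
F(A, h) = -1/2 + A/16 (F(A, h) = (-8 + A)/(0 + 4**2) = (-8 + A)/(0 + 16) = (-8 + A)/16 = (-8 + A)*(1/16) = -1/2 + A/16)
421 + 275*F(20, 1/(-11 + ((6 - 1) - 2))) = 421 + 275*(-1/2 + (1/16)*20) = 421 + 275*(-1/2 + 5/4) = 421 + 275*(3/4) = 421 + 825/4 = 2509/4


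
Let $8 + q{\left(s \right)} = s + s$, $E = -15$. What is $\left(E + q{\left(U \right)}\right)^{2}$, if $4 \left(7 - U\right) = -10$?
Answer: $16$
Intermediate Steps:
$U = \frac{19}{2}$ ($U = 7 - - \frac{5}{2} = 7 + \frac{5}{2} = \frac{19}{2} \approx 9.5$)
$q{\left(s \right)} = -8 + 2 s$ ($q{\left(s \right)} = -8 + \left(s + s\right) = -8 + 2 s$)
$\left(E + q{\left(U \right)}\right)^{2} = \left(-15 + \left(-8 + 2 \cdot \frac{19}{2}\right)\right)^{2} = \left(-15 + \left(-8 + 19\right)\right)^{2} = \left(-15 + 11\right)^{2} = \left(-4\right)^{2} = 16$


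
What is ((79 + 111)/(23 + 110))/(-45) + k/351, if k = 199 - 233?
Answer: -316/2457 ≈ -0.12861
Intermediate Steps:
k = -34
((79 + 111)/(23 + 110))/(-45) + k/351 = ((79 + 111)/(23 + 110))/(-45) - 34/351 = (190/133)*(-1/45) - 34*1/351 = (190*(1/133))*(-1/45) - 34/351 = (10/7)*(-1/45) - 34/351 = -2/63 - 34/351 = -316/2457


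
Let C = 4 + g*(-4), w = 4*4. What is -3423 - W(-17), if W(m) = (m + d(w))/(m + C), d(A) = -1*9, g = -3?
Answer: -3449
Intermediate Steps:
w = 16
d(A) = -9
C = 16 (C = 4 - 3*(-4) = 4 + 12 = 16)
W(m) = (-9 + m)/(16 + m) (W(m) = (m - 9)/(m + 16) = (-9 + m)/(16 + m))
-3423 - W(-17) = -3423 - (-9 - 17)/(16 - 17) = -3423 - (-26)/(-1) = -3423 - (-1)*(-26) = -3423 - 1*26 = -3423 - 26 = -3449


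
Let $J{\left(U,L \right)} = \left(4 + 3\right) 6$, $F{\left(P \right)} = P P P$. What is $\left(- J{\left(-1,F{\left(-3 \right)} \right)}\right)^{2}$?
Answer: $1764$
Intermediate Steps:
$F{\left(P \right)} = P^{3}$ ($F{\left(P \right)} = P^{2} P = P^{3}$)
$J{\left(U,L \right)} = 42$ ($J{\left(U,L \right)} = 7 \cdot 6 = 42$)
$\left(- J{\left(-1,F{\left(-3 \right)} \right)}\right)^{2} = \left(\left(-1\right) 42\right)^{2} = \left(-42\right)^{2} = 1764$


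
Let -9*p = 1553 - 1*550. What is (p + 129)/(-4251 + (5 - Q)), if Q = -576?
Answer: -79/16515 ≈ -0.0047835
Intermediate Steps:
p = -1003/9 (p = -(1553 - 1*550)/9 = -(1553 - 550)/9 = -⅑*1003 = -1003/9 ≈ -111.44)
(p + 129)/(-4251 + (5 - Q)) = (-1003/9 + 129)/(-4251 + (5 - 1*(-576))) = 158/(9*(-4251 + (5 + 576))) = 158/(9*(-4251 + 581)) = (158/9)/(-3670) = (158/9)*(-1/3670) = -79/16515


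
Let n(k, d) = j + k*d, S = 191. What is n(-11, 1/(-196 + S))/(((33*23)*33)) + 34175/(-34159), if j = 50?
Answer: -474554514/475322485 ≈ -0.99838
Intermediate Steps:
n(k, d) = 50 + d*k (n(k, d) = 50 + k*d = 50 + d*k)
n(-11, 1/(-196 + S))/(((33*23)*33)) + 34175/(-34159) = (50 - 11/(-196 + 191))/(((33*23)*33)) + 34175/(-34159) = (50 - 11/(-5))/((759*33)) + 34175*(-1/34159) = (50 - ⅕*(-11))/25047 - 34175/34159 = (50 + 11/5)*(1/25047) - 34175/34159 = (261/5)*(1/25047) - 34175/34159 = 29/13915 - 34175/34159 = -474554514/475322485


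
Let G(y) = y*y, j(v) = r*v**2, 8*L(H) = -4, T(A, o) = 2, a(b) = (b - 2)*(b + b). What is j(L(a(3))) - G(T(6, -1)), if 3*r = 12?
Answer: -3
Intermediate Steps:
r = 4 (r = (1/3)*12 = 4)
a(b) = 2*b*(-2 + b) (a(b) = (-2 + b)*(2*b) = 2*b*(-2 + b))
L(H) = -1/2 (L(H) = (1/8)*(-4) = -1/2)
j(v) = 4*v**2
G(y) = y**2
j(L(a(3))) - G(T(6, -1)) = 4*(-1/2)**2 - 1*2**2 = 4*(1/4) - 1*4 = 1 - 4 = -3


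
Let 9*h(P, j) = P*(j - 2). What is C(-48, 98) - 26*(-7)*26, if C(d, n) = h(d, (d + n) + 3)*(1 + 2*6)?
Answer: 1196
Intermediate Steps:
h(P, j) = P*(-2 + j)/9 (h(P, j) = (P*(j - 2))/9 = (P*(-2 + j))/9 = P*(-2 + j)/9)
C(d, n) = 13*d*(1 + d + n)/9 (C(d, n) = (d*(-2 + ((d + n) + 3))/9)*(1 + 2*6) = (d*(-2 + (3 + d + n))/9)*(1 + 12) = (d*(1 + d + n)/9)*13 = 13*d*(1 + d + n)/9)
C(-48, 98) - 26*(-7)*26 = (13/9)*(-48)*(1 - 48 + 98) - 26*(-7)*26 = (13/9)*(-48)*51 + 182*26 = -3536 + 4732 = 1196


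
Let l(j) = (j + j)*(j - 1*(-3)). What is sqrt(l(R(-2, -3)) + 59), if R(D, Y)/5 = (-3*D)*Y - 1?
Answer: sqrt(17539) ≈ 132.43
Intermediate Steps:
R(D, Y) = -5 - 15*D*Y (R(D, Y) = 5*((-3*D)*Y - 1) = 5*(-3*D*Y - 1) = 5*(-1 - 3*D*Y) = -5 - 15*D*Y)
l(j) = 2*j*(3 + j) (l(j) = (2*j)*(j + 3) = (2*j)*(3 + j) = 2*j*(3 + j))
sqrt(l(R(-2, -3)) + 59) = sqrt(2*(-5 - 15*(-2)*(-3))*(3 + (-5 - 15*(-2)*(-3))) + 59) = sqrt(2*(-5 - 90)*(3 + (-5 - 90)) + 59) = sqrt(2*(-95)*(3 - 95) + 59) = sqrt(2*(-95)*(-92) + 59) = sqrt(17480 + 59) = sqrt(17539)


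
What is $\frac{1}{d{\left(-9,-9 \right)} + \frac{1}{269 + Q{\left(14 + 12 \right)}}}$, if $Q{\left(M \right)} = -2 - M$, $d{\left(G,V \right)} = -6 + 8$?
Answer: $\frac{241}{483} \approx 0.49896$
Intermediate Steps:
$d{\left(G,V \right)} = 2$
$\frac{1}{d{\left(-9,-9 \right)} + \frac{1}{269 + Q{\left(14 + 12 \right)}}} = \frac{1}{2 + \frac{1}{269 - 28}} = \frac{1}{2 + \frac{1}{241}} = \frac{1}{\frac{483}{241}} = \frac{241}{483}$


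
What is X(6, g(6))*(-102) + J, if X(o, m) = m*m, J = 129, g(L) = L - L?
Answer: 129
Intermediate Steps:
g(L) = 0
X(o, m) = m²
X(6, g(6))*(-102) + J = 0²*(-102) + 129 = 0*(-102) + 129 = 0 + 129 = 129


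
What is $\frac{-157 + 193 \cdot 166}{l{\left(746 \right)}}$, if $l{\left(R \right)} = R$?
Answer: $\frac{31881}{746} \approx 42.736$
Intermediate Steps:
$\frac{-157 + 193 \cdot 166}{l{\left(746 \right)}} = \frac{-157 + 193 \cdot 166}{746} = \left(-157 + 32038\right) \frac{1}{746} = 31881 \cdot \frac{1}{746} = \frac{31881}{746}$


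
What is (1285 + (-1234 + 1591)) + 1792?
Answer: 3434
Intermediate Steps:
(1285 + (-1234 + 1591)) + 1792 = (1285 + 357) + 1792 = 1642 + 1792 = 3434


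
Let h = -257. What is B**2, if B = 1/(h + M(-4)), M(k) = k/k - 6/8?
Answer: 16/1054729 ≈ 1.5170e-5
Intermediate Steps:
M(k) = 1/4 (M(k) = 1 - 6*1/8 = 1 - 3/4 = 1/4)
B = -4/1027 (B = 1/(-257 + 1/4) = 1/(-1027/4) = -4/1027 ≈ -0.0038948)
B**2 = (-4/1027)**2 = 16/1054729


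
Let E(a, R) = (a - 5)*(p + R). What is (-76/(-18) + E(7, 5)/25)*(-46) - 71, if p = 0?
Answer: -12763/45 ≈ -283.62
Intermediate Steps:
E(a, R) = R*(-5 + a) (E(a, R) = (a - 5)*(0 + R) = (-5 + a)*R = R*(-5 + a))
(-76/(-18) + E(7, 5)/25)*(-46) - 71 = (-76/(-18) + (5*(-5 + 7))/25)*(-46) - 71 = (-76*(-1/18) + (5*2)*(1/25))*(-46) - 71 = (38/9 + 10*(1/25))*(-46) - 71 = (38/9 + ⅖)*(-46) - 71 = (208/45)*(-46) - 71 = -9568/45 - 71 = -12763/45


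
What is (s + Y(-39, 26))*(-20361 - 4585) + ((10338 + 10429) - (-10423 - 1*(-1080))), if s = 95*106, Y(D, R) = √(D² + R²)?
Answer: -251176110 - 324298*√13 ≈ -2.5235e+8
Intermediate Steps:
s = 10070
(s + Y(-39, 26))*(-20361 - 4585) + ((10338 + 10429) - (-10423 - 1*(-1080))) = (10070 + √((-39)² + 26²))*(-20361 - 4585) + ((10338 + 10429) - (-10423 - 1*(-1080))) = (10070 + √(1521 + 676))*(-24946) + (20767 - (-10423 + 1080)) = (10070 + √2197)*(-24946) + (20767 - 1*(-9343)) = (10070 + 13*√13)*(-24946) + (20767 + 9343) = (-251206220 - 324298*√13) + 30110 = -251176110 - 324298*√13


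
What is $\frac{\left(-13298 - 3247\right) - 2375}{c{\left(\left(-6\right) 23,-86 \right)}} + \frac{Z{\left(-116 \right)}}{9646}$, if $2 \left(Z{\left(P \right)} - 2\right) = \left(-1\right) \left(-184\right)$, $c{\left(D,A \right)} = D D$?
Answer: $- \frac{22589023}{22962303} \approx -0.98374$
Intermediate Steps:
$c{\left(D,A \right)} = D^{2}$
$Z{\left(P \right)} = 94$ ($Z{\left(P \right)} = 2 + \frac{\left(-1\right) \left(-184\right)}{2} = 2 + \frac{1}{2} \cdot 184 = 2 + 92 = 94$)
$\frac{\left(-13298 - 3247\right) - 2375}{c{\left(\left(-6\right) 23,-86 \right)}} + \frac{Z{\left(-116 \right)}}{9646} = \frac{\left(-13298 - 3247\right) - 2375}{\left(\left(-6\right) 23\right)^{2}} + \frac{94}{9646} = \frac{-16545 - 2375}{\left(-138\right)^{2}} + 94 \cdot \frac{1}{9646} = - \frac{18920}{19044} + \frac{47}{4823} = \left(-18920\right) \frac{1}{19044} + \frac{47}{4823} = - \frac{4730}{4761} + \frac{47}{4823} = - \frac{22589023}{22962303}$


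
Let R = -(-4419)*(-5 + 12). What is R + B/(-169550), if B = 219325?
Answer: 209778833/6782 ≈ 30932.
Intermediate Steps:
R = 30933 (R = -(-4419)*7 = -491*(-63) = 30933)
R + B/(-169550) = 30933 + 219325/(-169550) = 30933 + 219325*(-1/169550) = 30933 - 8773/6782 = 209778833/6782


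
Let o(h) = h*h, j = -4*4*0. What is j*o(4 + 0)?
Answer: 0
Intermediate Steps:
j = 0 (j = -16*0 = 0)
o(h) = h**2
j*o(4 + 0) = 0*(4 + 0)**2 = 0*4**2 = 0*16 = 0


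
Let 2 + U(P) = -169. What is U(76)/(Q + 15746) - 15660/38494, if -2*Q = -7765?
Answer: -313964784/755579479 ≈ -0.41553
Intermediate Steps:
Q = 7765/2 (Q = -1/2*(-7765) = 7765/2 ≈ 3882.5)
U(P) = -171 (U(P) = -2 - 169 = -171)
U(76)/(Q + 15746) - 15660/38494 = -171/(7765/2 + 15746) - 15660/38494 = -171/39257/2 - 15660*1/38494 = -171*2/39257 - 7830/19247 = -342/39257 - 7830/19247 = -313964784/755579479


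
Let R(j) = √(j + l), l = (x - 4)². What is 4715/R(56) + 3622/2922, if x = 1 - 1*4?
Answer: 1811/1461 + 943*√105/21 ≈ 461.38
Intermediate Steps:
x = -3 (x = 1 - 4 = -3)
l = 49 (l = (-3 - 4)² = (-7)² = 49)
R(j) = √(49 + j) (R(j) = √(j + 49) = √(49 + j))
4715/R(56) + 3622/2922 = 4715/(√(49 + 56)) + 3622/2922 = 4715/(√105) + 3622*(1/2922) = 4715*(√105/105) + 1811/1461 = 943*√105/21 + 1811/1461 = 1811/1461 + 943*√105/21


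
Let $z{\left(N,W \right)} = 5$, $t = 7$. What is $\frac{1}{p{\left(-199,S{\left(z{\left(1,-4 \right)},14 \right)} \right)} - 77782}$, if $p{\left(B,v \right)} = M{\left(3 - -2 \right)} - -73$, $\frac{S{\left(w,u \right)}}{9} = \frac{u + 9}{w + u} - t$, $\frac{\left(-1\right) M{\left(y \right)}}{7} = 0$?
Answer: $- \frac{1}{77709} \approx -1.2869 \cdot 10^{-5}$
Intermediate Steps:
$M{\left(y \right)} = 0$ ($M{\left(y \right)} = \left(-7\right) 0 = 0$)
$S{\left(w,u \right)} = -63 + \frac{9 \left(9 + u\right)}{u + w}$ ($S{\left(w,u \right)} = 9 \left(\frac{u + 9}{w + u} - 7\right) = 9 \left(\frac{9 + u}{u + w} - 7\right) = 9 \left(-7 + \frac{9 + u}{u + w}\right) = -63 + \frac{9 \left(9 + u\right)}{u + w}$)
$p{\left(B,v \right)} = 73$ ($p{\left(B,v \right)} = 0 - -73 = 0 + 73 = 73$)
$\frac{1}{p{\left(-199,S{\left(z{\left(1,-4 \right)},14 \right)} \right)} - 77782} = \frac{1}{73 - 77782} = \frac{1}{-77709} = - \frac{1}{77709}$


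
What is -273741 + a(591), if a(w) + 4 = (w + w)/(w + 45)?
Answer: -29016773/106 ≈ -2.7374e+5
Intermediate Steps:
a(w) = -4 + 2*w/(45 + w) (a(w) = -4 + (w + w)/(w + 45) = -4 + (2*w)/(45 + w) = -4 + 2*w/(45 + w))
-273741 + a(591) = -273741 + 2*(-90 - 1*591)/(45 + 591) = -273741 + 2*(-90 - 591)/636 = -273741 + 2*(1/636)*(-681) = -273741 - 227/106 = -29016773/106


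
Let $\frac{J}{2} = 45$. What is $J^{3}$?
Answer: $729000$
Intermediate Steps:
$J = 90$ ($J = 2 \cdot 45 = 90$)
$J^{3} = 90^{3} = 729000$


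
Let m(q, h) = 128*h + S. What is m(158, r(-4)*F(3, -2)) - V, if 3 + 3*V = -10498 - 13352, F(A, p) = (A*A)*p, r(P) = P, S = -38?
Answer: 17129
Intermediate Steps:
F(A, p) = p*A² (F(A, p) = A²*p = p*A²)
m(q, h) = -38 + 128*h (m(q, h) = 128*h - 38 = -38 + 128*h)
V = -7951 (V = -1 + (-10498 - 13352)/3 = -1 + (⅓)*(-23850) = -1 - 7950 = -7951)
m(158, r(-4)*F(3, -2)) - V = (-38 + 128*(-(-8)*3²)) - 1*(-7951) = (-38 + 128*(-(-8)*9)) + 7951 = (-38 + 128*(-4*(-18))) + 7951 = (-38 + 128*72) + 7951 = (-38 + 9216) + 7951 = 9178 + 7951 = 17129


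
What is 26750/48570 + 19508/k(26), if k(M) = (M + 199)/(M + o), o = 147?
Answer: 5464137821/364275 ≈ 15000.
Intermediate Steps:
k(M) = (199 + M)/(147 + M) (k(M) = (M + 199)/(M + 147) = (199 + M)/(147 + M))
26750/48570 + 19508/k(26) = 26750/48570 + 19508/(((199 + 26)/(147 + 26))) = 26750*(1/48570) + 19508/((225/173)) = 2675/4857 + 19508/(((1/173)*225)) = 2675/4857 + 19508/(225/173) = 2675/4857 + 19508*(173/225) = 2675/4857 + 3374884/225 = 5464137821/364275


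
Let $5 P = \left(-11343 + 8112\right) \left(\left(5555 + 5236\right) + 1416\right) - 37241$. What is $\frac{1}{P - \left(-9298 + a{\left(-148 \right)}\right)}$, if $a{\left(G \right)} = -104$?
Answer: $- \frac{5}{39431048} \approx -1.268 \cdot 10^{-7}$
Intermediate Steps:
$P = - \frac{39478058}{5}$ ($P = \frac{\left(-11343 + 8112\right) \left(\left(5555 + 5236\right) + 1416\right) - 37241}{5} = \frac{- 3231 \left(10791 + 1416\right) - 37241}{5} = \frac{\left(-3231\right) 12207 - 37241}{5} = \frac{-39440817 - 37241}{5} = \frac{1}{5} \left(-39478058\right) = - \frac{39478058}{5} \approx -7.8956 \cdot 10^{6}$)
$\frac{1}{P - \left(-9298 + a{\left(-148 \right)}\right)} = \frac{1}{- \frac{39478058}{5} + \left(9298 - -104\right)} = \frac{1}{- \frac{39478058}{5} + \left(9298 + 104\right)} = \frac{1}{- \frac{39478058}{5} + 9402} = \frac{1}{- \frac{39431048}{5}} = - \frac{5}{39431048}$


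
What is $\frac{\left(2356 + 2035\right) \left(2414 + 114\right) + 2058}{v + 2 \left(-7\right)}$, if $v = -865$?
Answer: $- \frac{11102506}{879} \approx -12631.0$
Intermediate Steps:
$\frac{\left(2356 + 2035\right) \left(2414 + 114\right) + 2058}{v + 2 \left(-7\right)} = \frac{\left(2356 + 2035\right) \left(2414 + 114\right) + 2058}{-865 + 2 \left(-7\right)} = \frac{4391 \cdot 2528 + 2058}{-865 - 14} = \frac{11100448 + 2058}{-879} = 11102506 \left(- \frac{1}{879}\right) = - \frac{11102506}{879}$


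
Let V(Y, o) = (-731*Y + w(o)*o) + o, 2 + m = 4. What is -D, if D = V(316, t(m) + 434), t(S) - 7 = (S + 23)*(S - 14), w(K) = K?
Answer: 210974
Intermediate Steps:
m = 2 (m = -2 + 4 = 2)
t(S) = 7 + (-14 + S)*(23 + S) (t(S) = 7 + (S + 23)*(S - 14) = 7 + (23 + S)*(-14 + S) = 7 + (-14 + S)*(23 + S))
V(Y, o) = o + o² - 731*Y (V(Y, o) = (-731*Y + o*o) + o = (-731*Y + o²) + o = (o² - 731*Y) + o = o + o² - 731*Y)
D = -210974 (D = ((-315 + 2² + 9*2) + 434) + ((-315 + 2² + 9*2) + 434)² - 731*316 = ((-315 + 4 + 18) + 434) + ((-315 + 4 + 18) + 434)² - 230996 = (-293 + 434) + (-293 + 434)² - 230996 = 141 + 141² - 230996 = 141 + 19881 - 230996 = -210974)
-D = -1*(-210974) = 210974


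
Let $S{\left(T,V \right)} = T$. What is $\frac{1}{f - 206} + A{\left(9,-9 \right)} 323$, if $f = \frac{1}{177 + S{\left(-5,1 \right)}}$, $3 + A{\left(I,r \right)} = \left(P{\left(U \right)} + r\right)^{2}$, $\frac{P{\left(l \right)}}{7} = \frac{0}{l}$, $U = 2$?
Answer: $\frac{892648442}{35431} \approx 25194.0$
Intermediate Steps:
$P{\left(l \right)} = 0$ ($P{\left(l \right)} = 7 \frac{0}{l} = 7 \cdot 0 = 0$)
$A{\left(I,r \right)} = -3 + r^{2}$ ($A{\left(I,r \right)} = -3 + \left(0 + r\right)^{2} = -3 + r^{2}$)
$f = \frac{1}{172}$ ($f = \frac{1}{177 - 5} = \frac{1}{172} \approx 0.005814$)
$\frac{1}{f - 206} + A{\left(9,-9 \right)} 323 = \frac{1}{\frac{1}{172} - 206} + \left(-3 + \left(-9\right)^{2}\right) 323 = \frac{1}{- \frac{35431}{172}} + \left(-3 + 81\right) 323 = - \frac{172}{35431} + 78 \cdot 323 = - \frac{172}{35431} + 25194 = \frac{892648442}{35431}$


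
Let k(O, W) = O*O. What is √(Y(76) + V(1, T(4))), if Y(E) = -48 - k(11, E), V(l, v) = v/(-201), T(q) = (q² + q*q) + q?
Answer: I*√759445/67 ≈ 13.007*I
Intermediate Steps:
T(q) = q + 2*q² (T(q) = (q² + q²) + q = 2*q² + q = q + 2*q²)
k(O, W) = O²
V(l, v) = -v/201 (V(l, v) = v*(-1/201) = -v/201)
Y(E) = -169 (Y(E) = -48 - 1*11² = -48 - 1*121 = -48 - 121 = -169)
√(Y(76) + V(1, T(4))) = √(-169 - 4*(1 + 2*4)/201) = √(-169 - 4*(1 + 8)/201) = √(-169 - 4*9/201) = √(-169 - 1/201*36) = √(-169 - 12/67) = √(-11335/67) = I*√759445/67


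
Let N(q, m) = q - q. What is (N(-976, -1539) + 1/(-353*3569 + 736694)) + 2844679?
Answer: 1488230799676/523163 ≈ 2.8447e+6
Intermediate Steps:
N(q, m) = 0
(N(-976, -1539) + 1/(-353*3569 + 736694)) + 2844679 = (0 + 1/(-353*3569 + 736694)) + 2844679 = (0 + 1/(-1259857 + 736694)) + 2844679 = (0 + 1/(-523163)) + 2844679 = (0 - 1/523163) + 2844679 = -1/523163 + 2844679 = 1488230799676/523163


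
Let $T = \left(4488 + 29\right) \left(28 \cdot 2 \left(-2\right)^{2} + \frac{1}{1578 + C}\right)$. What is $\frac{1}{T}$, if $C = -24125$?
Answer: $\frac{22547}{22813230459} \approx 9.8833 \cdot 10^{-7}$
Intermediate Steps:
$T = \frac{22813230459}{22547}$ ($T = \left(4488 + 29\right) \left(28 \cdot 2 \left(-2\right)^{2} + \frac{1}{1578 - 24125}\right) = 4517 \left(56 \cdot 4 + \frac{1}{-22547}\right) = 4517 \left(224 - \frac{1}{22547}\right) = 4517 \cdot \frac{5050527}{22547} = \frac{22813230459}{22547} \approx 1.0118 \cdot 10^{6}$)
$\frac{1}{T} = \frac{1}{\frac{22813230459}{22547}} = \frac{22547}{22813230459}$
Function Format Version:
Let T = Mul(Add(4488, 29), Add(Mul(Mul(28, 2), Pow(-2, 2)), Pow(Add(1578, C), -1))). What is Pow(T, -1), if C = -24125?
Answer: Rational(22547, 22813230459) ≈ 9.8833e-7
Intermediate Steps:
T = Rational(22813230459, 22547) (T = Mul(Add(4488, 29), Add(Mul(Mul(28, 2), Pow(-2, 2)), Pow(Add(1578, -24125), -1))) = Mul(4517, Add(Mul(56, 4), Pow(-22547, -1))) = Mul(4517, Add(224, Rational(-1, 22547))) = Mul(4517, Rational(5050527, 22547)) = Rational(22813230459, 22547) ≈ 1.0118e+6)
Pow(T, -1) = Pow(Rational(22813230459, 22547), -1) = Rational(22547, 22813230459)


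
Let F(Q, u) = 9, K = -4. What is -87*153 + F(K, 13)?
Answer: -13302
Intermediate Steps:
-87*153 + F(K, 13) = -87*153 + 9 = -13311 + 9 = -13302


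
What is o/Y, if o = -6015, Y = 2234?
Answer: -6015/2234 ≈ -2.6925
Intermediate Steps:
o/Y = -6015/2234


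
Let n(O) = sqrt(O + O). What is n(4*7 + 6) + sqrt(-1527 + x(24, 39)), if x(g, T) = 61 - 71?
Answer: 2*sqrt(17) + I*sqrt(1537) ≈ 8.2462 + 39.205*I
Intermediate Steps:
x(g, T) = -10
n(O) = sqrt(2)*sqrt(O) (n(O) = sqrt(2*O) = sqrt(2)*sqrt(O))
n(4*7 + 6) + sqrt(-1527 + x(24, 39)) = sqrt(2)*sqrt(4*7 + 6) + sqrt(-1527 - 10) = sqrt(2)*sqrt(28 + 6) + sqrt(-1537) = sqrt(2)*sqrt(34) + I*sqrt(1537) = 2*sqrt(17) + I*sqrt(1537)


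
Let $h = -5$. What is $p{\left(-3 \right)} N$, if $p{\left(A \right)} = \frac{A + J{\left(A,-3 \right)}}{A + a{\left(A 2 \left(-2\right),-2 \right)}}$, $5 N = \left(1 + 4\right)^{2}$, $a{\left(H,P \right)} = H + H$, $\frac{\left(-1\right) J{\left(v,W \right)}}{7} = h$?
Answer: $\frac{160}{21} \approx 7.619$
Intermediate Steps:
$J{\left(v,W \right)} = 35$ ($J{\left(v,W \right)} = \left(-7\right) \left(-5\right) = 35$)
$a{\left(H,P \right)} = 2 H$
$N = 5$ ($N = \frac{\left(1 + 4\right)^{2}}{5} = \frac{5^{2}}{5} = \frac{1}{5} \cdot 25 = 5$)
$p{\left(A \right)} = - \frac{35 + A}{7 A}$ ($p{\left(A \right)} = \frac{A + 35}{A + 2 A 2 \left(-2\right)} = \frac{35 + A}{A + 2 \cdot 2 A \left(-2\right)} = \frac{35 + A}{A + 2 \left(- 4 A\right)} = \frac{35 + A}{A - 8 A} = \frac{35 + A}{\left(-7\right) A} = \left(35 + A\right) \left(- \frac{1}{7 A}\right) = - \frac{35 + A}{7 A}$)
$p{\left(-3 \right)} N = \frac{-35 - -3}{7 \left(-3\right)} 5 = \frac{1}{7} \left(- \frac{1}{3}\right) \left(-35 + 3\right) 5 = \frac{1}{7} \left(- \frac{1}{3}\right) \left(-32\right) 5 = \frac{32}{21} \cdot 5 = \frac{160}{21}$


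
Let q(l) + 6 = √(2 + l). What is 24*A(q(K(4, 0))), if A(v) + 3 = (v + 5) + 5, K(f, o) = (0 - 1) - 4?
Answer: 24 + 24*I*√3 ≈ 24.0 + 41.569*I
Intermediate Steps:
K(f, o) = -5 (K(f, o) = -1 - 4 = -5)
q(l) = -6 + √(2 + l)
A(v) = 7 + v (A(v) = -3 + ((v + 5) + 5) = -3 + ((5 + v) + 5) = -3 + (10 + v) = 7 + v)
24*A(q(K(4, 0))) = 24*(7 + (-6 + √(2 - 5))) = 24*(7 + (-6 + √(-3))) = 24*(7 + (-6 + I*√3)) = 24*(1 + I*√3) = 24 + 24*I*√3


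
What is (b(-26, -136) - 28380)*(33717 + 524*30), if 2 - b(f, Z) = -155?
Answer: -1395260451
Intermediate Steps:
b(f, Z) = 157 (b(f, Z) = 2 - 1*(-155) = 2 + 155 = 157)
(b(-26, -136) - 28380)*(33717 + 524*30) = (157 - 28380)*(33717 + 524*30) = -28223*(33717 + 15720) = -28223*49437 = -1395260451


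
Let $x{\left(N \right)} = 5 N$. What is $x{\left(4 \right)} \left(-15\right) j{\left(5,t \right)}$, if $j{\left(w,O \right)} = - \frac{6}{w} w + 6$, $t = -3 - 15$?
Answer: $0$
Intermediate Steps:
$t = -18$ ($t = -3 - 15 = -18$)
$j{\left(w,O \right)} = 0$ ($j{\left(w,O \right)} = -6 + 6 = 0$)
$x{\left(4 \right)} \left(-15\right) j{\left(5,t \right)} = 5 \cdot 4 \left(-15\right) 0 = 20 \left(-15\right) 0 = \left(-300\right) 0 = 0$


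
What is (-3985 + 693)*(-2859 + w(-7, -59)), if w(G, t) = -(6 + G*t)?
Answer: 10791176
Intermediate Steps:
w(G, t) = -6 - G*t
(-3985 + 693)*(-2859 + w(-7, -59)) = (-3985 + 693)*(-2859 + (-6 - 1*(-7)*(-59))) = -3292*(-2859 + (-6 - 413)) = -3292*(-2859 - 419) = -3292*(-3278) = 10791176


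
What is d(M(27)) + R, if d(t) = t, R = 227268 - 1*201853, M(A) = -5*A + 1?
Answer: 25281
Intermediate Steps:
M(A) = 1 - 5*A
R = 25415 (R = 227268 - 201853 = 25415)
d(M(27)) + R = (1 - 5*27) + 25415 = (1 - 135) + 25415 = -134 + 25415 = 25281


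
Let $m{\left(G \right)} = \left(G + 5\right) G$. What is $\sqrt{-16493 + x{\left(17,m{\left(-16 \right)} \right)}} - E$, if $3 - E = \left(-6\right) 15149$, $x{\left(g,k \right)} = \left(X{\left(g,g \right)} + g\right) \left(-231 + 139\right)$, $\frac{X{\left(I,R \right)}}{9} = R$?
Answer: $-90897 + i \sqrt{32133} \approx -90897.0 + 179.26 i$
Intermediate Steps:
$m{\left(G \right)} = G \left(5 + G\right)$ ($m{\left(G \right)} = \left(5 + G\right) G = G \left(5 + G\right)$)
$X{\left(I,R \right)} = 9 R$
$x{\left(g,k \right)} = - 920 g$ ($x{\left(g,k \right)} = \left(9 g + g\right) \left(-231 + 139\right) = 10 g \left(-92\right) = - 920 g$)
$E = 90897$ ($E = 3 - \left(-6\right) 15149 = 3 - -90894 = 3 + 90894 = 90897$)
$\sqrt{-16493 + x{\left(17,m{\left(-16 \right)} \right)}} - E = \sqrt{-16493 - 15640} - 90897 = \sqrt{-32133} - 90897 = i \sqrt{32133} - 90897 = -90897 + i \sqrt{32133}$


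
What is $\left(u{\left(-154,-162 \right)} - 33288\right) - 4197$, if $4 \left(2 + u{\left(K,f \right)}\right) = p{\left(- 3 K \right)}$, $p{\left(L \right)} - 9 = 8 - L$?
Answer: $- \frac{150393}{4} \approx -37598.0$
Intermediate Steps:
$p{\left(L \right)} = 17 - L$ ($p{\left(L \right)} = 9 - \left(-8 + L\right) = 17 - L$)
$u{\left(K,f \right)} = \frac{9}{4} + \frac{3 K}{4}$ ($u{\left(K,f \right)} = -2 + \frac{17 - - 3 K}{4} = -2 + \frac{17 + 3 K}{4} = -2 + \left(\frac{17}{4} + \frac{3 K}{4}\right) = \frac{9}{4} + \frac{3 K}{4}$)
$\left(u{\left(-154,-162 \right)} - 33288\right) - 4197 = \left(\left(\frac{9}{4} + \frac{3}{4} \left(-154\right)\right) - 33288\right) - 4197 = \left(\left(\frac{9}{4} - \frac{231}{2}\right) - 33288\right) - 4197 = \left(- \frac{453}{4} - 33288\right) - 4197 = - \frac{133605}{4} - 4197 = - \frac{150393}{4}$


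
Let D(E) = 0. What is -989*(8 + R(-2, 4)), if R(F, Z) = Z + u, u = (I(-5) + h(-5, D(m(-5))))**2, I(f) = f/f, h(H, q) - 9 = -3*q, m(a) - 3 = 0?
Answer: -110768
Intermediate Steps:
m(a) = 3 (m(a) = 3 + 0 = 3)
h(H, q) = 9 - 3*q
I(f) = 1
u = 100 (u = (1 + (9 - 3*0))**2 = (1 + (9 + 0))**2 = (1 + 9)**2 = 10**2 = 100)
R(F, Z) = 100 + Z (R(F, Z) = Z + 100 = 100 + Z)
-989*(8 + R(-2, 4)) = -989*(8 + (100 + 4)) = -989*(8 + 104) = -989*112 = -110768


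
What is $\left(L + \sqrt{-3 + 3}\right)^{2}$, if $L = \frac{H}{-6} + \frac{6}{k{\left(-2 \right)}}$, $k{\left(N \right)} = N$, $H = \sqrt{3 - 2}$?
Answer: $\frac{361}{36} \approx 10.028$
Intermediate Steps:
$H = 1$ ($H = \sqrt{1} = 1$)
$L = - \frac{19}{6}$ ($L = 1 \frac{1}{-6} + \frac{6}{-2} = 1 \left(- \frac{1}{6}\right) + 6 \left(- \frac{1}{2}\right) = - \frac{1}{6} - 3 = - \frac{19}{6} \approx -3.1667$)
$\left(L + \sqrt{-3 + 3}\right)^{2} = \left(- \frac{19}{6} + \sqrt{-3 + 3}\right)^{2} = \left(- \frac{19}{6} + \sqrt{0}\right)^{2} = \left(- \frac{19}{6} + 0\right)^{2} = \left(- \frac{19}{6}\right)^{2} = \frac{361}{36}$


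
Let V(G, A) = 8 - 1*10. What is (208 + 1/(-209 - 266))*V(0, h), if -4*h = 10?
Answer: -197598/475 ≈ -416.00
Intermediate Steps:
h = -5/2 (h = -¼*10 = -5/2 ≈ -2.5000)
V(G, A) = -2 (V(G, A) = 8 - 10 = -2)
(208 + 1/(-209 - 266))*V(0, h) = (208 + 1/(-209 - 266))*(-2) = (208 + 1/(-475))*(-2) = (208 - 1/475)*(-2) = (98799/475)*(-2) = -197598/475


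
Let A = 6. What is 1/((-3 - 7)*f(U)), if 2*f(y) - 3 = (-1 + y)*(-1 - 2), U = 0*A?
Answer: -1/30 ≈ -0.033333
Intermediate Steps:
U = 0 (U = 0*6 = 0)
f(y) = 3 - 3*y/2 (f(y) = 3/2 + ((-1 + y)*(-1 - 2))/2 = 3/2 + ((-1 + y)*(-3))/2 = 3/2 + (3 - 3*y)/2 = 3/2 + (3/2 - 3*y/2) = 3 - 3*y/2)
1/((-3 - 7)*f(U)) = 1/((-3 - 7)*(3 - 3/2*0)) = 1/(-10*(3 + 0)) = 1/(-10*3) = 1/(-30) = -1/30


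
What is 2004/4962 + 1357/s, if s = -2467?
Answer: -298261/2040209 ≈ -0.14619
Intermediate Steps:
2004/4962 + 1357/s = 2004/4962 + 1357/(-2467) = 2004*(1/4962) + 1357*(-1/2467) = 334/827 - 1357/2467 = -298261/2040209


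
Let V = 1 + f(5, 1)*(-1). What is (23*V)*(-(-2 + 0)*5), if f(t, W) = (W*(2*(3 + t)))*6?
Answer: -21850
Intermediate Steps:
f(t, W) = 6*W*(6 + 2*t) (f(t, W) = (W*(6 + 2*t))*6 = 6*W*(6 + 2*t))
V = -95 (V = 1 + (12*1*(3 + 5))*(-1) = 1 + (12*1*8)*(-1) = 1 + 96*(-1) = 1 - 96 = -95)
(23*V)*(-(-2 + 0)*5) = (23*(-95))*(-(-2 + 0)*5) = -2185*(-1*(-2))*5 = -4370*5 = -2185*10 = -21850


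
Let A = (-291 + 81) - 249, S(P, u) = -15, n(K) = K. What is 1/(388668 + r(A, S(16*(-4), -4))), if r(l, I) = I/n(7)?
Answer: 7/2720661 ≈ 2.5729e-6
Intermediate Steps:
A = -459 (A = -210 - 249 = -459)
r(l, I) = I/7
1/(388668 + r(A, S(16*(-4), -4))) = 1/(388668 + (1/7)*(-15)) = 1/(388668 - 15/7) = 1/(2720661/7) = 7/2720661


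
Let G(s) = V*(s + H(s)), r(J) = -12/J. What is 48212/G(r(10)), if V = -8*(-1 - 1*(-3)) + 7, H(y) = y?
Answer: 60265/27 ≈ 2232.0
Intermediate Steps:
V = -9 (V = -8*(-1 + 3) + 7 = -8*2 + 7 = -16 + 7 = -9)
G(s) = -18*s (G(s) = -9*(s + s) = -18*s)
48212/G(r(10)) = 48212/((-(-216)/10)) = 48212/((-18*(-6/5))) = 48212/(108/5) = 48212*(5/108) = 60265/27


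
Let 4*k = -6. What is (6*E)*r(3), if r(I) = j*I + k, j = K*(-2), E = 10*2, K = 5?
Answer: -3780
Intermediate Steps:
k = -3/2 (k = (1/4)*(-6) = -3/2 ≈ -1.5000)
E = 20
j = -10 (j = 5*(-2) = -10)
r(I) = -3/2 - 10*I (r(I) = -10*I - 3/2 = -3/2 - 10*I)
(6*E)*r(3) = (6*20)*(-3/2 - 10*3) = 120*(-3/2 - 30) = 120*(-63/2) = -3780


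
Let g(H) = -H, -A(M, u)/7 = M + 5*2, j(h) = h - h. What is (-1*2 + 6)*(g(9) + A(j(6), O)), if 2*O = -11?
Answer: -316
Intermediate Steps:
O = -11/2 (O = (1/2)*(-11) = -11/2 ≈ -5.5000)
j(h) = 0
A(M, u) = -70 - 7*M (A(M, u) = -7*(M + 5*2) = -7*(M + 10) = -7*(10 + M) = -70 - 7*M)
(-1*2 + 6)*(g(9) + A(j(6), O)) = (-1*2 + 6)*(-1*9 + (-70 - 7*0)) = (-2 + 6)*(-9 + (-70 + 0)) = 4*(-9 - 70) = 4*(-79) = -316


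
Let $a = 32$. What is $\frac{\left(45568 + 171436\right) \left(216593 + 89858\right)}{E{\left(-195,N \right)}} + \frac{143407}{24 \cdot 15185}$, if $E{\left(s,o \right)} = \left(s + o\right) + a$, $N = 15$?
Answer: $- \frac{6058914560066381}{13484280} \approx -4.4933 \cdot 10^{8}$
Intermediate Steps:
$E{\left(s,o \right)} = 32 + o + s$ ($E{\left(s,o \right)} = \left(s + o\right) + 32 = \left(o + s\right) + 32 = 32 + o + s$)
$\frac{\left(45568 + 171436\right) \left(216593 + 89858\right)}{E{\left(-195,N \right)}} + \frac{143407}{24 \cdot 15185} = \frac{\left(45568 + 171436\right) \left(216593 + 89858\right)}{32 + 15 - 195} + \frac{143407}{24 \cdot 15185} = \frac{217004 \cdot 306451}{-148} + \frac{143407}{364440} = 66501092804 \left(- \frac{1}{148}\right) + 143407 \cdot \frac{1}{364440} = - \frac{16625273201}{37} + \frac{143407}{364440} = - \frac{6058914560066381}{13484280}$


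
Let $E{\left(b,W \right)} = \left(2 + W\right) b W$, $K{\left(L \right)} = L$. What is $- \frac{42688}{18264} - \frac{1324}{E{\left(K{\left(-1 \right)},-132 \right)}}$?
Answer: $- \frac{7378589}{3264690} \approx -2.2601$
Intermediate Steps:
$E{\left(b,W \right)} = W b \left(2 + W\right)$ ($E{\left(b,W \right)} = \left(2 + W\right) W b = W b \left(2 + W\right)$)
$- \frac{42688}{18264} - \frac{1324}{E{\left(K{\left(-1 \right)},-132 \right)}} = - \frac{42688}{18264} - \frac{1324}{\left(-132\right) \left(-1\right) \left(2 - 132\right)} = \left(-42688\right) \frac{1}{18264} - \frac{1324}{\left(-132\right) \left(-1\right) \left(-130\right)} = - \frac{5336}{2283} - \frac{1324}{-17160} = - \frac{5336}{2283} - - \frac{331}{4290} = - \frac{5336}{2283} + \frac{331}{4290} = - \frac{7378589}{3264690}$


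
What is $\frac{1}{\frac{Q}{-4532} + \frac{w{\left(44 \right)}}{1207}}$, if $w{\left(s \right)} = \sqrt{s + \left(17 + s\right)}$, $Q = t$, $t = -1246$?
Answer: $\frac{293808565226}{80700885163} - \frac{6197650492 \sqrt{105}}{564906196141} \approx 3.5283$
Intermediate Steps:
$Q = -1246$
$w{\left(s \right)} = \sqrt{17 + 2 s}$
$\frac{1}{\frac{Q}{-4532} + \frac{w{\left(44 \right)}}{1207}} = \frac{1}{- \frac{1246}{-4532} + \frac{\sqrt{17 + 2 \cdot 44}}{1207}} = \frac{1}{\left(-1246\right) \left(- \frac{1}{4532}\right) + \sqrt{17 + 88} \cdot \frac{1}{1207}} = \frac{1}{\frac{623}{2266} + \sqrt{105} \cdot \frac{1}{1207}} = \frac{1}{\frac{623}{2266} + \frac{\sqrt{105}}{1207}}$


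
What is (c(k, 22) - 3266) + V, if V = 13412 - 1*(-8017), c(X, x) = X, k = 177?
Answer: 18340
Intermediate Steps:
V = 21429 (V = 13412 + 8017 = 21429)
(c(k, 22) - 3266) + V = (177 - 3266) + 21429 = -3089 + 21429 = 18340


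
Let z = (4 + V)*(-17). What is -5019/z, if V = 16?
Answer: 5019/340 ≈ 14.762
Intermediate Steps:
z = -340 (z = (4 + 16)*(-17) = 20*(-17) = -340)
-5019/z = -5019/(-340) = -5019*(-1/340) = 5019/340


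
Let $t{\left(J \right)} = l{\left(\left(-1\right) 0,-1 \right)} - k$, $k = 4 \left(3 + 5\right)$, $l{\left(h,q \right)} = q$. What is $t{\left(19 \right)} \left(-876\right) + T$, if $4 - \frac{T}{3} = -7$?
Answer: $28941$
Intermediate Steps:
$T = 33$ ($T = 12 - -21 = 12 + 21 = 33$)
$k = 32$ ($k = 4 \cdot 8 = 32$)
$t{\left(J \right)} = -33$ ($t{\left(J \right)} = -1 - 32 = -33$)
$t{\left(19 \right)} \left(-876\right) + T = \left(-33\right) \left(-876\right) + 33 = 28908 + 33 = 28941$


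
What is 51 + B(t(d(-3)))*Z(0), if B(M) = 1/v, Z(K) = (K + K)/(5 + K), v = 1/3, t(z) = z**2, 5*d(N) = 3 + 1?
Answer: 51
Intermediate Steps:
d(N) = 4/5 (d(N) = (3 + 1)/5 = (1/5)*4 = 4/5)
v = 1/3 ≈ 0.33333
Z(K) = 2*K/(5 + K) (Z(K) = (2*K)/(5 + K) = 2*K/(5 + K))
B(M) = 3 (B(M) = 1/(1/3) = 3)
51 + B(t(d(-3)))*Z(0) = 51 + 3*(2*0/(5 + 0)) = 51 + 3*(2*0/5) = 51 + 3*(2*0*(1/5)) = 51 + 3*0 = 51 + 0 = 51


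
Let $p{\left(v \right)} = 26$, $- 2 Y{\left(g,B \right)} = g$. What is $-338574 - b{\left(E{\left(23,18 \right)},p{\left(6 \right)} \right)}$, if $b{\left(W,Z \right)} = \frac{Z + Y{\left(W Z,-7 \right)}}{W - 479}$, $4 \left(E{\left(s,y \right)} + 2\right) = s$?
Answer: $- \frac{643629265}{1901} \approx -3.3857 \cdot 10^{5}$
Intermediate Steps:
$Y{\left(g,B \right)} = - \frac{g}{2}$
$E{\left(s,y \right)} = -2 + \frac{s}{4}$
$b{\left(W,Z \right)} = \frac{Z - \frac{W Z}{2}}{-479 + W}$ ($b{\left(W,Z \right)} = \frac{Z - \frac{W Z}{2}}{W - 479} = \frac{Z - \frac{W Z}{2}}{-479 + W}$)
$-338574 - b{\left(E{\left(23,18 \right)},p{\left(6 \right)} \right)} = -338574 - \frac{1}{2} \cdot 26 \frac{1}{-479 + \left(-2 + \frac{1}{4} \cdot 23\right)} \left(2 - \left(-2 + \frac{1}{4} \cdot 23\right)\right) = -338574 - \frac{1}{2} \cdot 26 \frac{1}{-479 + \left(-2 + \frac{23}{4}\right)} \left(2 - \left(-2 + \frac{23}{4}\right)\right) = -338574 - \frac{1}{2} \cdot 26 \frac{1}{-479 + \frac{15}{4}} \left(2 - \frac{15}{4}\right) = -338574 - \frac{1}{2} \cdot 26 \frac{1}{- \frac{1901}{4}} \left(2 - \frac{15}{4}\right) = -338574 - \frac{1}{2} \cdot 26 \left(- \frac{4}{1901}\right) \left(- \frac{7}{4}\right) = -338574 - \frac{91}{1901} = - \frac{643629265}{1901}$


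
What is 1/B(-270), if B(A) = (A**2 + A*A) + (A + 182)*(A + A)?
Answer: 1/193320 ≈ 5.1728e-6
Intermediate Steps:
B(A) = 2*A**2 + 2*A*(182 + A) (B(A) = (A**2 + A**2) + (182 + A)*(2*A) = 2*A**2 + 2*A*(182 + A))
1/B(-270) = 1/(4*(-270)*(91 - 270)) = 1/(4*(-270)*(-179)) = 1/193320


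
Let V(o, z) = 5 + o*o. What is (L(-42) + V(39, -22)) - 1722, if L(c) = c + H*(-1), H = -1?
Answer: -237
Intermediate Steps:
L(c) = 1 + c (L(c) = c - 1*(-1) = c + 1 = 1 + c)
V(o, z) = 5 + o**2
(L(-42) + V(39, -22)) - 1722 = ((1 - 42) + (5 + 39**2)) - 1722 = (-41 + (5 + 1521)) - 1722 = (-41 + 1526) - 1722 = 1485 - 1722 = -237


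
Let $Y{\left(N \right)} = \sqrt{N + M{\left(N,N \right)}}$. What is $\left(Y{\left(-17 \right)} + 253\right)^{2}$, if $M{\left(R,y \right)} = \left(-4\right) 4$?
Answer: $\left(253 + i \sqrt{33}\right)^{2} \approx 63976.0 + 2906.8 i$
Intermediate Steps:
$M{\left(R,y \right)} = -16$
$Y{\left(N \right)} = \sqrt{-16 + N}$ ($Y{\left(N \right)} = \sqrt{N - 16} = \sqrt{-16 + N}$)
$\left(Y{\left(-17 \right)} + 253\right)^{2} = \left(\sqrt{-16 - 17} + 253\right)^{2} = \left(\sqrt{-33} + 253\right)^{2} = \left(i \sqrt{33} + 253\right)^{2} = \left(253 + i \sqrt{33}\right)^{2}$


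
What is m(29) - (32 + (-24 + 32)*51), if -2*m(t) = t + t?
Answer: -469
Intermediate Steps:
m(t) = -t (m(t) = -(t + t)/2 = -t)
m(29) - (32 + (-24 + 32)*51) = -1*29 - (32 + (-24 + 32)*51) = -29 - (32 + 8*51) = -29 - (32 + 408) = -29 - 1*440 = -29 - 440 = -469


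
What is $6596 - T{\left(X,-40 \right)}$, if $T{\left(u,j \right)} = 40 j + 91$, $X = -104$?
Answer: $8105$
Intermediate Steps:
$T{\left(u,j \right)} = 91 + 40 j$
$6596 - T{\left(X,-40 \right)} = 6596 - \left(91 + 40 \left(-40\right)\right) = 6596 - \left(91 - 1600\right) = 6596 - -1509 = 6596 + 1509 = 8105$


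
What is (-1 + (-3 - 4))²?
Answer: 64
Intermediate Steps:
(-1 + (-3 - 4))² = (-1 - 7)² = (-8)² = 64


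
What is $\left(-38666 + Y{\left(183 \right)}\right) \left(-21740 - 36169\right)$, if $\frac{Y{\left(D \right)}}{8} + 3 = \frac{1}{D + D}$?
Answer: $\frac{136670374598}{61} \approx 2.2405 \cdot 10^{9}$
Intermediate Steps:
$Y{\left(D \right)} = -24 + \frac{4}{D}$ ($Y{\left(D \right)} = -24 + \frac{8}{D + D} = -24 + \frac{8}{2 D} = -24 + 8 \frac{1}{2 D} = -24 + \frac{4}{D}$)
$\left(-38666 + Y{\left(183 \right)}\right) \left(-21740 - 36169\right) = \left(-38666 - \left(24 - \frac{4}{183}\right)\right) \left(-21740 - 36169\right) = \left(-38666 + \left(-24 + 4 \cdot \frac{1}{183}\right)\right) \left(-57909\right) = \left(-38666 + \left(-24 + \frac{4}{183}\right)\right) \left(-57909\right) = \left(-38666 - \frac{4388}{183}\right) \left(-57909\right) = \left(- \frac{7080266}{183}\right) \left(-57909\right) = \frac{136670374598}{61}$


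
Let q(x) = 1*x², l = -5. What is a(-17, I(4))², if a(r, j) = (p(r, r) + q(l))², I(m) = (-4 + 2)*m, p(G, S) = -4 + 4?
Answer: 390625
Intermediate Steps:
p(G, S) = 0
I(m) = -2*m
q(x) = x²
a(r, j) = 625 (a(r, j) = (0 + (-5)²)² = (0 + 25)² = 25² = 625)
a(-17, I(4))² = 625² = 390625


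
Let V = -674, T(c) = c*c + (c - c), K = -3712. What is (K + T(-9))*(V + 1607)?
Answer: -3387723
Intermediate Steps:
T(c) = c**2 (T(c) = c**2 + 0 = c**2)
(K + T(-9))*(V + 1607) = (-3712 + (-9)**2)*(-674 + 1607) = (-3712 + 81)*933 = -3631*933 = -3387723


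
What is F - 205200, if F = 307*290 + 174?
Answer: -115996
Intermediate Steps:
F = 89204 (F = 89030 + 174 = 89204)
F - 205200 = 89204 - 205200 = -115996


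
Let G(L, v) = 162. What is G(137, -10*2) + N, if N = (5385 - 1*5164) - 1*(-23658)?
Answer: 24041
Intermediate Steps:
N = 23879 (N = (5385 - 5164) + 23658 = 221 + 23658 = 23879)
G(137, -10*2) + N = 162 + 23879 = 24041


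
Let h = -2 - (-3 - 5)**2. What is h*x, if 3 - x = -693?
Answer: -45936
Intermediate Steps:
x = 696 (x = 3 - 1*(-693) = 3 + 693 = 696)
h = -66 (h = -2 - 1*(-8)**2 = -2 - 1*64 = -2 - 64 = -66)
h*x = -66*696 = -45936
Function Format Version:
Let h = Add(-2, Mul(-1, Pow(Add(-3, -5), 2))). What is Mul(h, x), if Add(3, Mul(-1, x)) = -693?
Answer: -45936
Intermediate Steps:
x = 696 (x = Add(3, Mul(-1, -693)) = Add(3, 693) = 696)
h = -66 (h = Add(-2, Mul(-1, Pow(-8, 2))) = Add(-2, Mul(-1, 64)) = Add(-2, -64) = -66)
Mul(h, x) = Mul(-66, 696) = -45936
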